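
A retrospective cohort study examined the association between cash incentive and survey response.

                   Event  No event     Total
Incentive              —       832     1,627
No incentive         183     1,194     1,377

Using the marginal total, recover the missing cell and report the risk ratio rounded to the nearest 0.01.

3.68

The missing cell is in the exposed row: 1627 − 832 = 795.
So a = 795, b = 832, c = 183, d = 1194.
RR = [a/(a+b)] / [c/(c+d)] = (795/1627) / (183/1377) = 0.48863/0.13290 = 3.67674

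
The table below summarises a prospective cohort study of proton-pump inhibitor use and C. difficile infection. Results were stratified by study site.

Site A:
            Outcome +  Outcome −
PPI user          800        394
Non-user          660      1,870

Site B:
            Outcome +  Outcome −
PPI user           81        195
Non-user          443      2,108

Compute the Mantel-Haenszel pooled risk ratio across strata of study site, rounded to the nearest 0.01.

2.42

RR_MH = Σ(aᵢ·n₀ᵢ/nᵢ) / Σ(cᵢ·n₁ᵢ/nᵢ), with n₁ᵢ = aᵢ+bᵢ (exposed), n₀ᵢ = cᵢ+dᵢ (unexposed), nᵢ = n₁ᵢ+n₀ᵢ.
Stratum 1 (Site A): n₁ = 1194, n₀ = 2530, n = 3724; a·n₀/n = 800·2530/3724 = 543.5016; c·n₁/n = 660·1194/3724 = 211.6112
Stratum 2 (Site B): n₁ = 276, n₀ = 2551, n = 2827; a·n₀/n = 81·2551/2827 = 73.0920; c·n₁/n = 443·276/2827 = 43.2501
RR_MH = (543.5016 + 73.0920) / (211.6112 + 43.2501) = 616.5936 / 254.8613 = 2.41933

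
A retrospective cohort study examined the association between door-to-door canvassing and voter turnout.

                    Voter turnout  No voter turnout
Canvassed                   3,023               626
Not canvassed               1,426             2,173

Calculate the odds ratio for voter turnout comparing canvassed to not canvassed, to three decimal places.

Cells: a = 3023, b = 626, c = 1426, d = 2173.
OR = (a·d)/(b·c) = (3023 × 2173) / (626 × 1426) = 6568979 / 892676 = 7.35875
The odds of voter turnout are about 7.36 times as high in the canvassed group.

7.359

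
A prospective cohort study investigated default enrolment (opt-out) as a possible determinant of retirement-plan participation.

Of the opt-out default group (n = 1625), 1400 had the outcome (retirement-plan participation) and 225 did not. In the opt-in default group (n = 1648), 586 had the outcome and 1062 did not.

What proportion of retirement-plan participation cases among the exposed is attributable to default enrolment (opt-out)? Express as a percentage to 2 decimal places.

From the description: a = 1400, b = 225, c = 586, d = 1062.
Risk in exposed = 1400/1625 = 0.86154; risk in unexposed = 586/1648 = 0.35558.
RR = 0.86154/0.35558 = 2.42289
AR% = (RR − 1)/RR × 100 = (2.42289 − 1)/2.42289 × 100 = 58.7270%

58.73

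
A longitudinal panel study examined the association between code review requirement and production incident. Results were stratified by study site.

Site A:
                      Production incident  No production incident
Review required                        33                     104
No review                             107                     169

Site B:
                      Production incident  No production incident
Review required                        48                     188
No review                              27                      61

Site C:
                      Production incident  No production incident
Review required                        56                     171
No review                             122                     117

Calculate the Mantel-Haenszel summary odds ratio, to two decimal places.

0.42

OR_MH = Σ(aᵢdᵢ/nᵢ) / Σ(bᵢcᵢ/nᵢ), where nᵢ is the stratum total.
Stratum 1 (Site A): n = 413; a·d/n = 33·169/413 = 13.5036; b·c/n = 104·107/413 = 26.9443
Stratum 2 (Site B): n = 324; a·d/n = 48·61/324 = 9.0370; b·c/n = 188·27/324 = 15.6667
Stratum 3 (Site C): n = 466; a·d/n = 56·117/466 = 14.0601; b·c/n = 171·122/466 = 44.7682
OR_MH = (13.5036 + 9.0370 + 14.0601) / (26.9443 + 15.6667 + 44.7682) = 36.6008 / 87.3792 = 0.41887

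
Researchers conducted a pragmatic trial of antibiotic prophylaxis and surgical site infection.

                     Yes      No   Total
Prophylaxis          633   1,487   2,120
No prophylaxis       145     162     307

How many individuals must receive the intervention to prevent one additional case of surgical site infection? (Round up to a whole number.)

6

Risk in treated group = 633/2120 = 0.29858; risk in control = 145/307 = 0.47231.
Absolute risk reduction = 0.47231 − 0.29858 = 0.17373
NNT = 1 / ARR = 1 / 0.17373 = 5.756 → round up → 6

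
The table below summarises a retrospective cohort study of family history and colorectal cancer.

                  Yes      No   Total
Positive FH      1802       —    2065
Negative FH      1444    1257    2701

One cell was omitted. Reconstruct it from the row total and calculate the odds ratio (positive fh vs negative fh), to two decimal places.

The missing cell is in the exposed row: 2065 − 1802 = 263.
So a = 1802, b = 263, c = 1444, d = 1257.
OR = (a·d)/(b·c) = (1802 × 1257) / (263 × 1444) = 2265114 / 379772 = 5.96440

5.96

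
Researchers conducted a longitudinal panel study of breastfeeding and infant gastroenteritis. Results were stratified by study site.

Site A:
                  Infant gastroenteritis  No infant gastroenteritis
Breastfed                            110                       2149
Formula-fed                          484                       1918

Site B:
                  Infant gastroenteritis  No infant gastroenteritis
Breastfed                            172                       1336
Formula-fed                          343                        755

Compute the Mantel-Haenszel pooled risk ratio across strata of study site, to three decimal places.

RR_MH = Σ(aᵢ·n₀ᵢ/nᵢ) / Σ(cᵢ·n₁ᵢ/nᵢ), with n₁ᵢ = aᵢ+bᵢ (exposed), n₀ᵢ = cᵢ+dᵢ (unexposed), nᵢ = n₁ᵢ+n₀ᵢ.
Stratum 1 (Site A): n₁ = 2259, n₀ = 2402, n = 4661; a·n₀/n = 110·2402/4661 = 56.6874; c·n₁/n = 484·2259/4661 = 234.5754
Stratum 2 (Site B): n₁ = 1508, n₀ = 1098, n = 2606; a·n₀/n = 172·1098/2606 = 72.4697; c·n₁/n = 343·1508/2606 = 198.4820
RR_MH = (56.6874 + 72.4697) / (234.5754 + 198.4820) = 129.1571 / 433.0574 = 0.29824

0.298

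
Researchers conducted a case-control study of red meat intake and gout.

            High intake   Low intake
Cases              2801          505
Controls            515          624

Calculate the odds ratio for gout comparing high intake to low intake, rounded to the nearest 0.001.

6.720

Reading the table with exposure as columns: a = 2801 (High intake, case), b = 515 (High intake, non-case), c = 505 (Low intake, case), d = 624.
OR = (a·d)/(b·c) = (2801 × 624) / (515 × 505) = 1747824 / 260075 = 6.72046
The odds of gout are about 6.72 times as high in the high intake group.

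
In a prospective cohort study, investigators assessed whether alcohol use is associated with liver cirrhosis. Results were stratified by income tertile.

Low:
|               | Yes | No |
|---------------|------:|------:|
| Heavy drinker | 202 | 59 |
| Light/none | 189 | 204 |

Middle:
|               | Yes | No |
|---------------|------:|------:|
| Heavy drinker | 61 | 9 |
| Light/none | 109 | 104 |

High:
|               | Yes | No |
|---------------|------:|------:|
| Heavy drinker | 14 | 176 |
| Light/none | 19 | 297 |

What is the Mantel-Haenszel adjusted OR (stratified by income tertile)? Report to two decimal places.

3.45

OR_MH = Σ(aᵢdᵢ/nᵢ) / Σ(bᵢcᵢ/nᵢ), where nᵢ is the stratum total.
Stratum 1 (Low): n = 654; a·d/n = 202·204/654 = 63.0092; b·c/n = 59·189/654 = 17.0505
Stratum 2 (Middle): n = 283; a·d/n = 61·104/283 = 22.4170; b·c/n = 9·109/283 = 3.4664
Stratum 3 (High): n = 506; a·d/n = 14·297/506 = 8.2174; b·c/n = 176·19/506 = 6.6087
OR_MH = (63.0092 + 22.4170 + 8.2174) / (17.0505 + 3.4664 + 6.6087) = 93.6435 / 27.1256 = 3.45222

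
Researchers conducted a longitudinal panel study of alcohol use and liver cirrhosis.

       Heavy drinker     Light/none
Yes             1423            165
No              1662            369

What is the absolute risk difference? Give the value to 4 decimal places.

Reading the table with exposure as columns: a = 1423 (Heavy drinker, case), b = 1662 (Heavy drinker, non-case), c = 165 (Light/none, case), d = 369.
Risk in exposed = 1423/3085 = 0.461264; risk in unexposed = 165/534 = 0.308989.
Risk difference = 0.461264 − 0.308989 = 0.152275

0.1523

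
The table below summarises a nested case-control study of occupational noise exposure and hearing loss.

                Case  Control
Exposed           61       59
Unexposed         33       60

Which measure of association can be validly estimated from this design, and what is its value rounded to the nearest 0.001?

Cells: a = 61, b = 59, c = 33, d = 60.
This is a nested case-control study: participants were sampled on outcome status, so risks in the source population cannot be estimated directly — relative risk is not valid here. The odds ratio is the appropriate measure.
OR = (a·d)/(b·c) = (61 × 60) / (59 × 33) = 3660 / 1947 = 1.87982

1.880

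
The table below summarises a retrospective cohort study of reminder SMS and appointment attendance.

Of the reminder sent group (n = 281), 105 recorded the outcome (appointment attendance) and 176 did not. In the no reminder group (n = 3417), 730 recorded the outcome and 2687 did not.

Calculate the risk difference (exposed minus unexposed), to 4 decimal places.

From the description: a = 105, b = 176, c = 730, d = 2687.
Risk in exposed = 105/281 = 0.373665; risk in unexposed = 730/3417 = 0.213638.
Risk difference = 0.373665 − 0.213638 = 0.160028

0.1600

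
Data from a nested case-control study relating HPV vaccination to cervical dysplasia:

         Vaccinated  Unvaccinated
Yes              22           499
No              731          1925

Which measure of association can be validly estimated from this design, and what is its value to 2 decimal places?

0.12

Reading the table with exposure as columns: a = 22 (Vaccinated, case), b = 731 (Vaccinated, non-case), c = 499 (Unvaccinated, case), d = 1925.
This is a nested case-control study: participants were sampled on outcome status, so risks in the source population cannot be estimated directly — relative risk is not valid here. The odds ratio is the appropriate measure.
OR = (a·d)/(b·c) = (22 × 1925) / (731 × 499) = 42350 / 364769 = 0.11610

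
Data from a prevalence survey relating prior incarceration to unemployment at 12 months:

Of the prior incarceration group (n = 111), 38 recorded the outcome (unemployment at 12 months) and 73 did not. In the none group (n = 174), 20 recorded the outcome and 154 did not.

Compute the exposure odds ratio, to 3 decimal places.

4.008

From the description: a = 38, b = 73, c = 20, d = 154.
OR = (a·d)/(b·c) = (38 × 154) / (73 × 20) = 5852 / 1460 = 4.00822
The odds of unemployment at 12 months are about 4.01 times as high in the prior incarceration group.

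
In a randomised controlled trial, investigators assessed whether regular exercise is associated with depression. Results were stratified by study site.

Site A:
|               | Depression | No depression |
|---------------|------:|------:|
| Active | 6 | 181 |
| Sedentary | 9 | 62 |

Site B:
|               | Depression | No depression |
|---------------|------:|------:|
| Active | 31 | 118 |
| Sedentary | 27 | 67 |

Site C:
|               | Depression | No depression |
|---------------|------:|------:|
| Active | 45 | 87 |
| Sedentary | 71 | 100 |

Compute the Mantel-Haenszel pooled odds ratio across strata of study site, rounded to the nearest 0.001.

OR_MH = Σ(aᵢdᵢ/nᵢ) / Σ(bᵢcᵢ/nᵢ), where nᵢ is the stratum total.
Stratum 1 (Site A): n = 258; a·d/n = 6·62/258 = 1.4419; b·c/n = 181·9/258 = 6.3140
Stratum 2 (Site B): n = 243; a·d/n = 31·67/243 = 8.5473; b·c/n = 118·27/243 = 13.1111
Stratum 3 (Site C): n = 303; a·d/n = 45·100/303 = 14.8515; b·c/n = 87·71/303 = 20.3861
OR_MH = (1.4419 + 8.5473 + 14.8515) / (6.3140 + 13.1111 + 20.3861) = 24.8407 / 39.8112 = 0.62396

0.624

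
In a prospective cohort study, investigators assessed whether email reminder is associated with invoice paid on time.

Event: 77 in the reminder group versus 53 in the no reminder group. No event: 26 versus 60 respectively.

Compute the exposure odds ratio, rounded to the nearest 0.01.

3.35

From the description: a = 77, b = 26, c = 53, d = 60.
OR = (a·d)/(b·c) = (77 × 60) / (26 × 53) = 4620 / 1378 = 3.35269
The odds of invoice paid on time are about 3.35 times as high in the reminder group.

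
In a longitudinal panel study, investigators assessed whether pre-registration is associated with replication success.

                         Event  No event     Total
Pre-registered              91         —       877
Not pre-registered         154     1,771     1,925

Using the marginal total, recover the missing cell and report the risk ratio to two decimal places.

1.30

The missing cell is in the exposed row: 877 − 91 = 786.
So a = 91, b = 786, c = 154, d = 1771.
RR = [a/(a+b)] / [c/(c+d)] = (91/877) / (154/1925) = 0.10376/0.08000 = 1.29704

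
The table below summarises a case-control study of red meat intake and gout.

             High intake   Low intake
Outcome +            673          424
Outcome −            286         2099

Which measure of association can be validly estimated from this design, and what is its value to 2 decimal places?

11.65

Reading the table with exposure as columns: a = 673 (High intake, case), b = 286 (High intake, non-case), c = 424 (Low intake, case), d = 2099.
This is a case-control study: participants were sampled on outcome status, so risks in the source population cannot be estimated directly — relative risk is not valid here. The odds ratio is the appropriate measure.
OR = (a·d)/(b·c) = (673 × 2099) / (286 × 424) = 1412627 / 121264 = 11.64919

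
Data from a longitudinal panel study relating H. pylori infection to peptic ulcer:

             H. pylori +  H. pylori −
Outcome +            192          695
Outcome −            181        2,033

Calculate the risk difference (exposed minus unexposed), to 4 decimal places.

0.2600

Reading the table with exposure as columns: a = 192 (H. pylori +, case), b = 181 (H. pylori +, non-case), c = 695 (H. pylori −, case), d = 2033.
Risk in exposed = 192/373 = 0.514745; risk in unexposed = 695/2728 = 0.254765.
Risk difference = 0.514745 − 0.254765 = 0.259980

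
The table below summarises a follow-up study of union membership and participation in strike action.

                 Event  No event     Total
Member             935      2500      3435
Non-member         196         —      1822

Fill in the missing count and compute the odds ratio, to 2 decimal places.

The missing cell is in the unexposed row: 1822 − 196 = 1626.
So a = 935, b = 2500, c = 196, d = 1626.
OR = (a·d)/(b·c) = (935 × 1626) / (2500 × 196) = 1520310 / 490000 = 3.10267

3.10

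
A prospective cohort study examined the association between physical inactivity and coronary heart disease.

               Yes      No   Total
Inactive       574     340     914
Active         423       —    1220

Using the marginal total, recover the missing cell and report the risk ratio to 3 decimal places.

1.811

The missing cell is in the unexposed row: 1220 − 423 = 797.
So a = 574, b = 340, c = 423, d = 797.
RR = [a/(a+b)] / [c/(c+d)] = (574/914) / (423/1220) = 0.62801/0.34672 = 1.81128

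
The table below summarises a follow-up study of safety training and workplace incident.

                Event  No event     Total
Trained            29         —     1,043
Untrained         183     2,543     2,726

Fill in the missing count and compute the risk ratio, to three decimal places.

The missing cell is in the exposed row: 1043 − 29 = 1014.
So a = 29, b = 1014, c = 183, d = 2543.
RR = [a/(a+b)] / [c/(c+d)] = (29/1043) / (183/2726) = 0.02780/0.06713 = 0.41418

0.414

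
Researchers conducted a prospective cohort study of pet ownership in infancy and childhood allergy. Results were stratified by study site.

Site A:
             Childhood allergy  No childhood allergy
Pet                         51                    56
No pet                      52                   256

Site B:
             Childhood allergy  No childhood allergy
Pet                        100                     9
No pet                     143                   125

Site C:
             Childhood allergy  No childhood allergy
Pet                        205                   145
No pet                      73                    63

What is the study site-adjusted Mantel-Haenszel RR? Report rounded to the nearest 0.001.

RR_MH = Σ(aᵢ·n₀ᵢ/nᵢ) / Σ(cᵢ·n₁ᵢ/nᵢ), with n₁ᵢ = aᵢ+bᵢ (exposed), n₀ᵢ = cᵢ+dᵢ (unexposed), nᵢ = n₁ᵢ+n₀ᵢ.
Stratum 1 (Site A): n₁ = 107, n₀ = 308, n = 415; a·n₀/n = 51·308/415 = 37.8506; c·n₁/n = 52·107/415 = 13.4072
Stratum 2 (Site B): n₁ = 109, n₀ = 268, n = 377; a·n₀/n = 100·268/377 = 71.0875; c·n₁/n = 143·109/377 = 41.3448
Stratum 3 (Site C): n₁ = 350, n₀ = 136, n = 486; a·n₀/n = 205·136/486 = 57.3663; c·n₁/n = 73·350/486 = 52.5720
RR_MH = (37.8506 + 71.0875 + 57.3663) / (13.4072 + 41.3448 + 52.5720) = 166.3044 / 107.3241 = 1.54955

1.550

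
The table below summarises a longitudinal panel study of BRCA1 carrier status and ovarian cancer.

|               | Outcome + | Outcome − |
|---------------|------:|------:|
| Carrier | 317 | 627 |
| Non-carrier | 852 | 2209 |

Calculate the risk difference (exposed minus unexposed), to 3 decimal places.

0.057

Cells: a = 317, b = 627, c = 852, d = 2209.
Risk in exposed = 317/944 = 0.335805; risk in unexposed = 852/3061 = 0.278340.
Risk difference = 0.335805 − 0.278340 = 0.057465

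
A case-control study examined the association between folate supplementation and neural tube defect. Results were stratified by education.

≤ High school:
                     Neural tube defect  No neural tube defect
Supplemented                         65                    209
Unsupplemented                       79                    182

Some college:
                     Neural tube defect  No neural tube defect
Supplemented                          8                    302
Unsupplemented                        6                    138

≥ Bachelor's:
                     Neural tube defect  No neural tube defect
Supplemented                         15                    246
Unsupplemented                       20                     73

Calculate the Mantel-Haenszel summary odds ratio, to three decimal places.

OR_MH = Σ(aᵢdᵢ/nᵢ) / Σ(bᵢcᵢ/nᵢ), where nᵢ is the stratum total.
Stratum 1 (≤ High school): n = 535; a·d/n = 65·182/535 = 22.1121; b·c/n = 209·79/535 = 30.8617
Stratum 2 (Some college): n = 454; a·d/n = 8·138/454 = 2.4317; b·c/n = 302·6/454 = 3.9912
Stratum 3 (≥ Bachelor's): n = 354; a·d/n = 15·73/354 = 3.0932; b·c/n = 246·20/354 = 13.8983
OR_MH = (22.1121 + 2.4317 + 3.0932) / (30.8617 + 3.9912 + 13.8983) = 27.6371 / 48.7512 = 0.56690

0.567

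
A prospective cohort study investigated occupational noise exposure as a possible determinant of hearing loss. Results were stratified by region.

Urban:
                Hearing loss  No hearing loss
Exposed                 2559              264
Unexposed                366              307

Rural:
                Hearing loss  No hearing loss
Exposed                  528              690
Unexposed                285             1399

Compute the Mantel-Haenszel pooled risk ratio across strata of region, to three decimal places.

RR_MH = Σ(aᵢ·n₀ᵢ/nᵢ) / Σ(cᵢ·n₁ᵢ/nᵢ), with n₁ᵢ = aᵢ+bᵢ (exposed), n₀ᵢ = cᵢ+dᵢ (unexposed), nᵢ = n₁ᵢ+n₀ᵢ.
Stratum 1 (Urban): n₁ = 2823, n₀ = 673, n = 3496; a·n₀/n = 2559·673/3496 = 492.6221; c·n₁/n = 366·2823/3496 = 295.5429
Stratum 2 (Rural): n₁ = 1218, n₀ = 1684, n = 2902; a·n₀/n = 528·1684/2902 = 306.3928; c·n₁/n = 285·1218/2902 = 119.6175
RR_MH = (492.6221 + 306.3928) / (295.5429 + 119.6175) = 799.0150 / 415.1604 = 1.92459

1.925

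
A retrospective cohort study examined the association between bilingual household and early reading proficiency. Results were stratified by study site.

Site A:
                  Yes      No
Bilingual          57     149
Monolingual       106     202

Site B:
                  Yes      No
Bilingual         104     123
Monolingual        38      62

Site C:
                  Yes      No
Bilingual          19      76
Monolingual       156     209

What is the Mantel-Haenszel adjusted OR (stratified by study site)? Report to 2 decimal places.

OR_MH = Σ(aᵢdᵢ/nᵢ) / Σ(bᵢcᵢ/nᵢ), where nᵢ is the stratum total.
Stratum 1 (Site A): n = 514; a·d/n = 57·202/514 = 22.4008; b·c/n = 149·106/514 = 30.7276
Stratum 2 (Site B): n = 327; a·d/n = 104·62/327 = 19.7187; b·c/n = 123·38/327 = 14.2936
Stratum 3 (Site C): n = 460; a·d/n = 19·209/460 = 8.6326; b·c/n = 76·156/460 = 25.7739
OR_MH = (22.4008 + 19.7187 + 8.6326) / (30.7276 + 14.2936 + 25.7739) = 50.7520 / 70.7951 = 0.71689

0.72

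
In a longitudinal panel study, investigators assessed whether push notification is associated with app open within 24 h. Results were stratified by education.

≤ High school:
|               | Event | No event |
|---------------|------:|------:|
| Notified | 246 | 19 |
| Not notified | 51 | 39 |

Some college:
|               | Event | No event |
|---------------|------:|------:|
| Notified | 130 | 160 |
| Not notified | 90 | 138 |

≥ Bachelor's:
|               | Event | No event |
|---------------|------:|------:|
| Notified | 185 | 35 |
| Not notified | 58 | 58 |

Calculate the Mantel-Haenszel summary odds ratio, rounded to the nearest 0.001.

OR_MH = Σ(aᵢdᵢ/nᵢ) / Σ(bᵢcᵢ/nᵢ), where nᵢ is the stratum total.
Stratum 1 (≤ High school): n = 355; a·d/n = 246·39/355 = 27.0254; b·c/n = 19·51/355 = 2.7296
Stratum 2 (Some college): n = 518; a·d/n = 130·138/518 = 34.6332; b·c/n = 160·90/518 = 27.7992
Stratum 3 (≥ Bachelor's): n = 336; a·d/n = 185·58/336 = 31.9345; b·c/n = 35·58/336 = 6.0417
OR_MH = (27.0254 + 34.6332 + 31.9345) / (2.7296 + 27.7992 + 6.0417) = 93.5931 / 36.5705 = 2.55925

2.559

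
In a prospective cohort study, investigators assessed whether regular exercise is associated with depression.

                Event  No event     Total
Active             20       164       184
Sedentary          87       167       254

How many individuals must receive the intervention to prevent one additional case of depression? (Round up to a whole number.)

5

Risk in treated group = 20/184 = 0.10870; risk in control = 87/254 = 0.34252.
Absolute risk reduction = 0.34252 − 0.10870 = 0.23382
NNT = 1 / ARR = 1 / 0.23382 = 4.277 → round up → 5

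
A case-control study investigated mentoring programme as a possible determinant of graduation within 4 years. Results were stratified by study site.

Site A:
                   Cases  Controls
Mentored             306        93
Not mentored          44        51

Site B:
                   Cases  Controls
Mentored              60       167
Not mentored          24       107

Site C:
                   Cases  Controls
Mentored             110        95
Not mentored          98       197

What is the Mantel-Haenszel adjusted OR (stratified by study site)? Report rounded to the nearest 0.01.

2.44

OR_MH = Σ(aᵢdᵢ/nᵢ) / Σ(bᵢcᵢ/nᵢ), where nᵢ is the stratum total.
Stratum 1 (Site A): n = 494; a·d/n = 306·51/494 = 31.5911; b·c/n = 93·44/494 = 8.2834
Stratum 2 (Site B): n = 358; a·d/n = 60·107/358 = 17.9330; b·c/n = 167·24/358 = 11.1955
Stratum 3 (Site C): n = 500; a·d/n = 110·197/500 = 43.3400; b·c/n = 95·98/500 = 18.6200
OR_MH = (31.5911 + 17.9330 + 43.3400) / (8.2834 + 11.1955 + 18.6200) = 92.8641 / 38.0989 = 2.43745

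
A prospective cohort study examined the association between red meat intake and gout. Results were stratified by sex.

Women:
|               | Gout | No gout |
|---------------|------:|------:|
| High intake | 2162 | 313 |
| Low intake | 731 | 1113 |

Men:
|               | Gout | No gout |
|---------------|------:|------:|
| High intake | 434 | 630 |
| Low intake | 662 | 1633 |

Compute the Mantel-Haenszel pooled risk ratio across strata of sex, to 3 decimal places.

RR_MH = Σ(aᵢ·n₀ᵢ/nᵢ) / Σ(cᵢ·n₁ᵢ/nᵢ), with n₁ᵢ = aᵢ+bᵢ (exposed), n₀ᵢ = cᵢ+dᵢ (unexposed), nᵢ = n₁ᵢ+n₀ᵢ.
Stratum 1 (Women): n₁ = 2475, n₀ = 1844, n = 4319; a·n₀/n = 2162·1844/4319 = 923.0674; c·n₁/n = 731·2475/4319 = 418.8991
Stratum 2 (Men): n₁ = 1064, n₀ = 2295, n = 3359; a·n₀/n = 434·2295/3359 = 296.5258; c·n₁/n = 662·1064/3359 = 209.6957
RR_MH = (923.0674 + 296.5258) / (418.8991 + 209.6957) = 1219.5931 / 628.5948 = 1.94019

1.940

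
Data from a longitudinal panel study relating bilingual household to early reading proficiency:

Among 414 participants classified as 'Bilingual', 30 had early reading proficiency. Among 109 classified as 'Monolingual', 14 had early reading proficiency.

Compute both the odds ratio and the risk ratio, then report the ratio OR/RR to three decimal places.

0.940

From the description: a = 30, b = 384, c = 14, d = 95.
OR = (30·95)/(384·14) = 2850/5376 = 0.53013
Risk in exposed = 30/414 = 0.07246; risk in unexposed = 14/109 = 0.12844; RR = 0.56418
OR/RR = 0.53013 / 0.56418 = 0.93965
The outcome is not rare, so the OR lies further from 1 than the RR.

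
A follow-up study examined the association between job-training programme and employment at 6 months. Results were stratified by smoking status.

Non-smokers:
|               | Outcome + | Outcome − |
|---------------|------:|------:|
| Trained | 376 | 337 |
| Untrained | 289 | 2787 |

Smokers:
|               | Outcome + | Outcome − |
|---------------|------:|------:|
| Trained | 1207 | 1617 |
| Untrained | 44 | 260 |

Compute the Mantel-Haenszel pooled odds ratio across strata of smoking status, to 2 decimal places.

OR_MH = Σ(aᵢdᵢ/nᵢ) / Σ(bᵢcᵢ/nᵢ), where nᵢ is the stratum total.
Stratum 1 (Non-smokers): n = 3789; a·d/n = 376·2787/3789 = 276.5669; b·c/n = 337·289/3789 = 25.7041
Stratum 2 (Smokers): n = 3128; a·d/n = 1207·260/3128 = 100.3261; b·c/n = 1617·44/3128 = 22.7455
OR_MH = (276.5669 + 100.3261) / (25.7041 + 22.7455) = 376.8930 / 48.4497 = 7.77906

7.78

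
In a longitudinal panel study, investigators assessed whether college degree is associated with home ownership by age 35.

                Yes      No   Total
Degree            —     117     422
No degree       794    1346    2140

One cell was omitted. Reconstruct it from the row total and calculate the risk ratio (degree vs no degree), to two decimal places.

1.95

The missing cell is in the exposed row: 422 − 117 = 305.
So a = 305, b = 117, c = 794, d = 1346.
RR = [a/(a+b)] / [c/(c+d)] = (305/422) / (794/2140) = 0.72275/0.37103 = 1.94796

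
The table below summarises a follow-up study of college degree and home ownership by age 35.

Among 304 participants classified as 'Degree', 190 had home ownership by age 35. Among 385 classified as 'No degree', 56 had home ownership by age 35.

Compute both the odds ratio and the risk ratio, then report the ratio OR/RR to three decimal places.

2.279

From the description: a = 190, b = 114, c = 56, d = 329.
OR = (190·329)/(114·56) = 62510/6384 = 9.79167
Risk in exposed = 190/304 = 0.62500; risk in unexposed = 56/385 = 0.14545; RR = 4.29688
OR/RR = 9.79167 / 4.29688 = 2.27879
The outcome is not rare, so the OR lies further from 1 than the RR.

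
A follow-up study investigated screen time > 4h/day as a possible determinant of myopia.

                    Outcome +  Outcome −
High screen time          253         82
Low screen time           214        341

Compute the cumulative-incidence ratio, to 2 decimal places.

Cells: a = 253, b = 82, c = 214, d = 341.
Risk in exposed = 253/335 = 0.75522; risk in unexposed = 214/555 = 0.38559.
RR = 0.75522 / 0.38559 = 1.95864
The risk among the exposed is 1.96 times that among the unexposed.

1.96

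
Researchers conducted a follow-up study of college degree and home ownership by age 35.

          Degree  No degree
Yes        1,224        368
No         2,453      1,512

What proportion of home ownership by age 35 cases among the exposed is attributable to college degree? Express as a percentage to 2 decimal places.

41.20

Reading the table with exposure as columns: a = 1224 (Degree, case), b = 2453 (Degree, non-case), c = 368 (No degree, case), d = 1512.
Risk in exposed = 1224/3677 = 0.33288; risk in unexposed = 368/1880 = 0.19574.
RR = 0.33288/0.19574 = 1.70058
AR% = (RR − 1)/RR × 100 = (1.70058 − 1)/1.70058 × 100 = 41.1966%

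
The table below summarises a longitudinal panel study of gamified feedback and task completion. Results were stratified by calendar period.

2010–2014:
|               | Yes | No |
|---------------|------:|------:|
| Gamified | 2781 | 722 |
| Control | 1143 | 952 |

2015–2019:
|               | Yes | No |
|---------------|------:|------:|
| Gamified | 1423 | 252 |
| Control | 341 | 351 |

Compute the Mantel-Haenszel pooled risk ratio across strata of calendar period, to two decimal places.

1.52

RR_MH = Σ(aᵢ·n₀ᵢ/nᵢ) / Σ(cᵢ·n₁ᵢ/nᵢ), with n₁ᵢ = aᵢ+bᵢ (exposed), n₀ᵢ = cᵢ+dᵢ (unexposed), nᵢ = n₁ᵢ+n₀ᵢ.
Stratum 1 (2010–2014): n₁ = 3503, n₀ = 2095, n = 5598; a·n₀/n = 2781·2095/5598 = 1040.7637; c·n₁/n = 1143·3503/5598 = 715.2428
Stratum 2 (2015–2019): n₁ = 1675, n₀ = 692, n = 2367; a·n₀/n = 1423·692/2367 = 416.0186; c·n₁/n = 341·1675/2367 = 241.3076
RR_MH = (1040.7637 + 416.0186) / (715.2428 + 241.3076) = 1456.7823 / 956.5503 = 1.52295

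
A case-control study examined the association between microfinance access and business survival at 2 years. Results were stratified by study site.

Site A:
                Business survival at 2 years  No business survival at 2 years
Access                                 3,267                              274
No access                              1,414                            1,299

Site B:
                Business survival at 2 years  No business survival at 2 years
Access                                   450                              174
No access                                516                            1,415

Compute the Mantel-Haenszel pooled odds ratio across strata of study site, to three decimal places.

OR_MH = Σ(aᵢdᵢ/nᵢ) / Σ(bᵢcᵢ/nᵢ), where nᵢ is the stratum total.
Stratum 1 (Site A): n = 6254; a·d/n = 3267·1299/6254 = 678.5790; b·c/n = 274·1414/6254 = 61.9501
Stratum 2 (Site B): n = 2555; a·d/n = 450·1415/2555 = 249.2172; b·c/n = 174·516/2555 = 35.1405
OR_MH = (678.5790 + 249.2172) / (61.9501 + 35.1405) = 927.7962 / 97.0906 = 9.55598

9.556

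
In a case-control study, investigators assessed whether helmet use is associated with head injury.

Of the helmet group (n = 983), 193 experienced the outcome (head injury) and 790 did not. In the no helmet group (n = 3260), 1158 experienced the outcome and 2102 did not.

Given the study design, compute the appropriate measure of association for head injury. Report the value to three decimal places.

From the description: a = 193, b = 790, c = 1158, d = 2102.
This is a case-control study: participants were sampled on outcome status, so risks in the source population cannot be estimated directly — relative risk is not valid here. The odds ratio is the appropriate measure.
OR = (a·d)/(b·c) = (193 × 2102) / (790 × 1158) = 405686 / 914820 = 0.44346

0.443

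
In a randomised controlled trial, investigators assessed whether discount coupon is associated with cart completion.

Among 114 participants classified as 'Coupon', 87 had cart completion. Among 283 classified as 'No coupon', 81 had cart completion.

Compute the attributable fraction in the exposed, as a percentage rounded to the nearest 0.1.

From the description: a = 87, b = 27, c = 81, d = 202.
Risk in exposed = 87/114 = 0.76316; risk in unexposed = 81/283 = 0.28622.
RR = 0.76316/0.28622 = 2.66634
AR% = (RR − 1)/RR × 100 = (2.66634 − 1)/2.66634 × 100 = 62.4954%

62.5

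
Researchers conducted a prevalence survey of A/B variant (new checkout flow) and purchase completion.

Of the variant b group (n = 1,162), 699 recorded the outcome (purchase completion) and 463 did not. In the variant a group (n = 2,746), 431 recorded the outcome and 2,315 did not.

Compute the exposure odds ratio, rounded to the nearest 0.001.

8.109

From the description: a = 699, b = 463, c = 431, d = 2315.
OR = (a·d)/(b·c) = (699 × 2315) / (463 × 431) = 1618185 / 199553 = 8.10905
The odds of purchase completion are about 8.11 times as high in the variant b group.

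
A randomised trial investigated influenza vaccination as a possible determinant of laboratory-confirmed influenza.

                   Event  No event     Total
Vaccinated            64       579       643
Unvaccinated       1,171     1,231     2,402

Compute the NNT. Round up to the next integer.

3

Risk in treated group = 64/643 = 0.09953; risk in control = 1171/2402 = 0.48751.
Absolute risk reduction = 0.48751 − 0.09953 = 0.38798
NNT = 1 / ARR = 1 / 0.38798 = 2.577 → round up → 3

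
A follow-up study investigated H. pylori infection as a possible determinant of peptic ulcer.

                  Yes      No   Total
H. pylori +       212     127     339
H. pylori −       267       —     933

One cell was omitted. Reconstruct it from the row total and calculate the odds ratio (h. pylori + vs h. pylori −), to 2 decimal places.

4.16

The missing cell is in the unexposed row: 933 − 267 = 666.
So a = 212, b = 127, c = 267, d = 666.
OR = (a·d)/(b·c) = (212 × 666) / (127 × 267) = 141192 / 33909 = 4.16385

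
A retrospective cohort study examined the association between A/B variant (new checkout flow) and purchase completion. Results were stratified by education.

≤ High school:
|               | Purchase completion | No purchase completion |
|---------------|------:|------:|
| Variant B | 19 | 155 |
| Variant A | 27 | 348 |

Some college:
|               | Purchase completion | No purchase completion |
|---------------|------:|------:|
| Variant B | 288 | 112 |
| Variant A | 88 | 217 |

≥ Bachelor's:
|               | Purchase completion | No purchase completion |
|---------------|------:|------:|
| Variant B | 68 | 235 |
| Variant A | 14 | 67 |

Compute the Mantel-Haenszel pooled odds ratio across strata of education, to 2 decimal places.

OR_MH = Σ(aᵢdᵢ/nᵢ) / Σ(bᵢcᵢ/nᵢ), where nᵢ is the stratum total.
Stratum 1 (≤ High school): n = 549; a·d/n = 19·348/549 = 12.0437; b·c/n = 155·27/549 = 7.6230
Stratum 2 (Some college): n = 705; a·d/n = 288·217/705 = 88.6468; b·c/n = 112·88/705 = 13.9801
Stratum 3 (≥ Bachelor's): n = 384; a·d/n = 68·67/384 = 11.8646; b·c/n = 235·14/384 = 8.5677
OR_MH = (12.0437 + 88.6468 + 11.8646) / (7.6230 + 13.9801 + 8.5677) = 112.5551 / 30.1708 = 3.73060

3.73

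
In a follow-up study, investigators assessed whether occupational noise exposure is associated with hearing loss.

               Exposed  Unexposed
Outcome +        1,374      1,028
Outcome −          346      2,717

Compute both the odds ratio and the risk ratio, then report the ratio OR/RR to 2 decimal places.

3.61

Reading the table with exposure as columns: a = 1374 (Exposed, case), b = 346 (Exposed, non-case), c = 1028 (Unexposed, case), d = 2717.
OR = (1374·2717)/(346·1028) = 3733158/355688 = 10.49560
Risk in exposed = 1374/1720 = 0.79884; risk in unexposed = 1028/3745 = 0.27450; RR = 2.91016
OR/RR = 10.49560 / 2.91016 = 3.60654
The outcome is not rare, so the OR lies further from 1 than the RR.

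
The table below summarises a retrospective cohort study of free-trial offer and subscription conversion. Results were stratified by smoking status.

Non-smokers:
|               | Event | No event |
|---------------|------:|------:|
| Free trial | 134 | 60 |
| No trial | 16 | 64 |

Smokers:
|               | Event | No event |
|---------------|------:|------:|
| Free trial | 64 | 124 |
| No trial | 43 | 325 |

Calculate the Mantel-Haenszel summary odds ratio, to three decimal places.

OR_MH = Σ(aᵢdᵢ/nᵢ) / Σ(bᵢcᵢ/nᵢ), where nᵢ is the stratum total.
Stratum 1 (Non-smokers): n = 274; a·d/n = 134·64/274 = 31.2993; b·c/n = 60·16/274 = 3.5036
Stratum 2 (Smokers): n = 556; a·d/n = 64·325/556 = 37.4101; b·c/n = 124·43/556 = 9.5899
OR_MH = (31.2993 + 37.4101) / (3.5036 + 9.5899) = 68.7093 / 13.0936 = 5.24756

5.248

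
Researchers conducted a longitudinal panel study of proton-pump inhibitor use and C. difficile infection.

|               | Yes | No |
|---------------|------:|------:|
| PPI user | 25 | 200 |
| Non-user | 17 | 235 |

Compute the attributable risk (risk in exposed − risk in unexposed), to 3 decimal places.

Cells: a = 25, b = 200, c = 17, d = 235.
Risk in exposed = 25/225 = 0.111111; risk in unexposed = 17/252 = 0.067460.
Risk difference = 0.111111 − 0.067460 = 0.043651

0.044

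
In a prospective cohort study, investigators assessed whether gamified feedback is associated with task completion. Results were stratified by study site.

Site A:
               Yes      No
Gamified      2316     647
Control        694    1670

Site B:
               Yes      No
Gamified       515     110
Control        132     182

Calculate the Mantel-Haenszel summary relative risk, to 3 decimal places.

RR_MH = Σ(aᵢ·n₀ᵢ/nᵢ) / Σ(cᵢ·n₁ᵢ/nᵢ), with n₁ᵢ = aᵢ+bᵢ (exposed), n₀ᵢ = cᵢ+dᵢ (unexposed), nᵢ = n₁ᵢ+n₀ᵢ.
Stratum 1 (Site A): n₁ = 2963, n₀ = 2364, n = 5327; a·n₀/n = 2316·2364/5327 = 1027.7875; c·n₁/n = 694·2963/5327 = 386.0188
Stratum 2 (Site B): n₁ = 625, n₀ = 314, n = 939; a·n₀/n = 515·314/939 = 172.2151; c·n₁/n = 132·625/939 = 87.8594
RR_MH = (1027.7875 + 172.2151) / (386.0188 + 87.8594) = 1200.0026 / 473.8782 = 2.53230

2.532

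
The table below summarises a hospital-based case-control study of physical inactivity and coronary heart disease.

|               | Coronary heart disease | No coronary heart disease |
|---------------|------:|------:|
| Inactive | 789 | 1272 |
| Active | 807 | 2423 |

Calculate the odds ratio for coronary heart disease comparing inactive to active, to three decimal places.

Cells: a = 789, b = 1272, c = 807, d = 2423.
OR = (a·d)/(b·c) = (789 × 2423) / (1272 × 807) = 1911747 / 1026504 = 1.86239
The odds of coronary heart disease are about 1.86 times as high in the inactive group.

1.862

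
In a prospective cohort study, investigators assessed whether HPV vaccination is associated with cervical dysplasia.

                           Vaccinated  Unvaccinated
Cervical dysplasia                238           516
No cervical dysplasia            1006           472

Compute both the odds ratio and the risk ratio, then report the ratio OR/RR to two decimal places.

Reading the table with exposure as columns: a = 238 (Vaccinated, case), b = 1006 (Vaccinated, non-case), c = 516 (Unvaccinated, case), d = 472.
OR = (238·472)/(1006·516) = 112336/519096 = 0.21641
Risk in exposed = 238/1244 = 0.19132; risk in unexposed = 516/988 = 0.52227; RR = 0.36632
OR/RR = 0.21641 / 0.36632 = 0.59076
The outcome is not rare, so the OR lies further from 1 than the RR.

0.59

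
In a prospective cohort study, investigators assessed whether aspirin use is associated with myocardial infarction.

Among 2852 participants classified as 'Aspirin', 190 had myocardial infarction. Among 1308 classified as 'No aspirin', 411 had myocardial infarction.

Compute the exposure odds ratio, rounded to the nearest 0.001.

0.156

From the description: a = 190, b = 2662, c = 411, d = 897.
OR = (a·d)/(b·c) = (190 × 897) / (2662 × 411) = 170430 / 1094082 = 0.15577
Exposure is associated with lower odds of myocardial infarction (OR = 0.16 < 1).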